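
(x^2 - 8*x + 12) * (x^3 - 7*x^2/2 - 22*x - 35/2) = x^5 - 23*x^4/2 + 18*x^3 + 233*x^2/2 - 124*x - 210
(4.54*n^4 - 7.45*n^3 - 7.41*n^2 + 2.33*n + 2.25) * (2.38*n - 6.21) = 10.8052*n^5 - 45.9244*n^4 + 28.6287*n^3 + 51.5615*n^2 - 9.1143*n - 13.9725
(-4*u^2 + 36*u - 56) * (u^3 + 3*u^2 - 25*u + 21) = -4*u^5 + 24*u^4 + 152*u^3 - 1152*u^2 + 2156*u - 1176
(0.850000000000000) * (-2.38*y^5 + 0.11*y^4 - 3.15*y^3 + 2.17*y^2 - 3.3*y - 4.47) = -2.023*y^5 + 0.0935*y^4 - 2.6775*y^3 + 1.8445*y^2 - 2.805*y - 3.7995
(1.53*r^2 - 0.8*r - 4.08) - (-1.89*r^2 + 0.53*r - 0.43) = 3.42*r^2 - 1.33*r - 3.65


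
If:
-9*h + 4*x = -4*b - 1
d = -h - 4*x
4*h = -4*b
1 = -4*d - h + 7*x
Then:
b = -27/311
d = -67/311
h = 27/311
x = 10/311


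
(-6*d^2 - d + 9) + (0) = -6*d^2 - d + 9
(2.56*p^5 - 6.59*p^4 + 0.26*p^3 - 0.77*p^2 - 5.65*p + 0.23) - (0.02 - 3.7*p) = 2.56*p^5 - 6.59*p^4 + 0.26*p^3 - 0.77*p^2 - 1.95*p + 0.21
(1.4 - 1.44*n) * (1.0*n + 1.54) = -1.44*n^2 - 0.8176*n + 2.156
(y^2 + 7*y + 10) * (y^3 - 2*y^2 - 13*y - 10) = y^5 + 5*y^4 - 17*y^3 - 121*y^2 - 200*y - 100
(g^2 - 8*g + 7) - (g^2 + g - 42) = 49 - 9*g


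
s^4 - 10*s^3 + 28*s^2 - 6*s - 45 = (s - 5)*(s - 3)^2*(s + 1)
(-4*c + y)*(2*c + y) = -8*c^2 - 2*c*y + y^2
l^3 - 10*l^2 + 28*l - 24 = (l - 6)*(l - 2)^2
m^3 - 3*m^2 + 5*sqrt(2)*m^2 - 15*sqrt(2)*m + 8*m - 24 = (m - 3)*(m + sqrt(2))*(m + 4*sqrt(2))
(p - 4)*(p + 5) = p^2 + p - 20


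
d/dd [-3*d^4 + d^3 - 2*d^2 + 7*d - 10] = -12*d^3 + 3*d^2 - 4*d + 7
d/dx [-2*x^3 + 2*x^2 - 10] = 2*x*(2 - 3*x)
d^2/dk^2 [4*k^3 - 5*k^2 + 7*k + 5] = 24*k - 10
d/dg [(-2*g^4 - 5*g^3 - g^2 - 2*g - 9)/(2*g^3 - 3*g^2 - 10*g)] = (-4*g^6 + 12*g^5 + 77*g^4 + 108*g^3 + 58*g^2 - 54*g - 90)/(g^2*(4*g^4 - 12*g^3 - 31*g^2 + 60*g + 100))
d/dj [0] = 0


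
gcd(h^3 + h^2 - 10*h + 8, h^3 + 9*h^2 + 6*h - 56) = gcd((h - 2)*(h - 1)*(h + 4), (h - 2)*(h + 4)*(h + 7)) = h^2 + 2*h - 8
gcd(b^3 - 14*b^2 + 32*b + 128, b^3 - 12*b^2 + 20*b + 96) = b^2 - 6*b - 16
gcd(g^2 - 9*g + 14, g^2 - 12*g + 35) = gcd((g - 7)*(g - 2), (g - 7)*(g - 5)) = g - 7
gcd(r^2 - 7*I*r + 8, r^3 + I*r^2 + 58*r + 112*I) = r - 8*I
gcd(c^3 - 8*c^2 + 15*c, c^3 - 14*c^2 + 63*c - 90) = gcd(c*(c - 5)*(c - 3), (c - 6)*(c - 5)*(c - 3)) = c^2 - 8*c + 15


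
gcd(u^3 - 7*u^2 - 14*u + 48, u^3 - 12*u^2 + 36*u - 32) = u^2 - 10*u + 16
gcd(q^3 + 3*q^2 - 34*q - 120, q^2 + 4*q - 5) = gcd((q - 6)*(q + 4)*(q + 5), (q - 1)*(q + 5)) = q + 5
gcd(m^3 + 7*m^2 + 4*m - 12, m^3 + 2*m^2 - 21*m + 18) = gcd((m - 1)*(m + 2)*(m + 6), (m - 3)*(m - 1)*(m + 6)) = m^2 + 5*m - 6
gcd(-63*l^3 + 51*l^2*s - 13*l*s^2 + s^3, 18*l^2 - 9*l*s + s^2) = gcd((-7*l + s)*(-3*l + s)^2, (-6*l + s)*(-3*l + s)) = -3*l + s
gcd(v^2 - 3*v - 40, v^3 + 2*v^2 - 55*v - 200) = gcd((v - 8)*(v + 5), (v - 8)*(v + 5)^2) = v^2 - 3*v - 40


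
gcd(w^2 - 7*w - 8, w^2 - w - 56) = w - 8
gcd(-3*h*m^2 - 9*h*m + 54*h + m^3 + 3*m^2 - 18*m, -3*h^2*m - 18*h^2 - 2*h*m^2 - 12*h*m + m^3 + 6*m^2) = 3*h*m + 18*h - m^2 - 6*m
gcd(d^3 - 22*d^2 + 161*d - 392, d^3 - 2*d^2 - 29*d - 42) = d - 7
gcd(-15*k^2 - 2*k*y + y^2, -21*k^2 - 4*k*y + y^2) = 3*k + y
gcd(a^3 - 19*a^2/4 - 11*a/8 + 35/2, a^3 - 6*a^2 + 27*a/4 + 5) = a^2 - 13*a/2 + 10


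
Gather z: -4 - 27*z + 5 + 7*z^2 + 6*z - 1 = 7*z^2 - 21*z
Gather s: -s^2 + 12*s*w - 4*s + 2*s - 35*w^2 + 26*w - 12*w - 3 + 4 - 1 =-s^2 + s*(12*w - 2) - 35*w^2 + 14*w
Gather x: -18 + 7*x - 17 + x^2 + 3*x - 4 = x^2 + 10*x - 39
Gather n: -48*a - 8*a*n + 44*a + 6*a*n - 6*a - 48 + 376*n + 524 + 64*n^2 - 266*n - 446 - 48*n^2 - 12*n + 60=-10*a + 16*n^2 + n*(98 - 2*a) + 90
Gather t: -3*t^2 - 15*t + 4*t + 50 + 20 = -3*t^2 - 11*t + 70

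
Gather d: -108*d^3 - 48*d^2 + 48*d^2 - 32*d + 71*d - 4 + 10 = -108*d^3 + 39*d + 6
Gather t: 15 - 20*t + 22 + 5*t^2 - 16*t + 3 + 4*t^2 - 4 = 9*t^2 - 36*t + 36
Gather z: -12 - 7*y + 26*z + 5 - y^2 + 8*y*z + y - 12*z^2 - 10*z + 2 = -y^2 - 6*y - 12*z^2 + z*(8*y + 16) - 5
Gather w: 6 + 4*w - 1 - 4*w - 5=0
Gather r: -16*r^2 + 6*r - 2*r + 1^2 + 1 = -16*r^2 + 4*r + 2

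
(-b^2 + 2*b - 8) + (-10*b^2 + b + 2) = -11*b^2 + 3*b - 6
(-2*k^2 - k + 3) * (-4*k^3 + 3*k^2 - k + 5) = 8*k^5 - 2*k^4 - 13*k^3 - 8*k + 15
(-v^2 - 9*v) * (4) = -4*v^2 - 36*v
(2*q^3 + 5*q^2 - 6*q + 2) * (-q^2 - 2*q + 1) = -2*q^5 - 9*q^4 - 2*q^3 + 15*q^2 - 10*q + 2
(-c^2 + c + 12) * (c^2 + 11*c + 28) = -c^4 - 10*c^3 - 5*c^2 + 160*c + 336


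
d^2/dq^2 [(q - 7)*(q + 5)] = 2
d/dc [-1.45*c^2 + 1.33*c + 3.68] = 1.33 - 2.9*c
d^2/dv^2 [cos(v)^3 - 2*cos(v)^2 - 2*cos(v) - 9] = 5*cos(v)/4 + 4*cos(2*v) - 9*cos(3*v)/4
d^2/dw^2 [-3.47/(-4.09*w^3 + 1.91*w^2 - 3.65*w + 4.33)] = ((13.2554 - 85.1538*w)*(4.09*w^3 - 1.91*w^2 + 3.65*w - 4.33) + 3.47*(12.27*w^2 - 3.82*w + 3.65)*(24.54*w^2 - 7.64*w + 7.3))/(4.09*w^3 - 1.91*w^2 + 3.65*w - 4.33)^3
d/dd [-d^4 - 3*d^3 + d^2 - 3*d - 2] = -4*d^3 - 9*d^2 + 2*d - 3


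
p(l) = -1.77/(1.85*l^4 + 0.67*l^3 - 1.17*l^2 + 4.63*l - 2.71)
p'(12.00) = 0.00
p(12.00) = -0.00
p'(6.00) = 0.00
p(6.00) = -0.00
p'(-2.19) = -0.35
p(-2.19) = -0.10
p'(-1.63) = -3.14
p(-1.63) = 0.55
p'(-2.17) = -0.39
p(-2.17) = -0.11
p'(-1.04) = 0.03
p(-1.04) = 0.24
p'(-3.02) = -0.03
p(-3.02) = -0.02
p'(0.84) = 5.36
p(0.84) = -1.06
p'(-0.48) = 0.36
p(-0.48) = 0.34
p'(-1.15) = -0.04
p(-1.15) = 0.24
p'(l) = -1.77*(-7.4*l^3 - 2.01*l^2 + 2.34*l - 4.63)/(1.85*l^4 + 0.67*l^3 - 1.17*l^2 + 4.63*l - 2.71)^2 = (13.098*l^3 + 3.5577*l^2 - 4.1418*l + 8.1951)/(1.85*l^4 + 0.67*l^3 - 1.17*l^2 + 4.63*l - 2.71)^2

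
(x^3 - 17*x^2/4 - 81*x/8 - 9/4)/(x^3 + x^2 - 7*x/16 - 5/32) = 4*(2*x^2 - 9*x - 18)/(8*x^2 + 6*x - 5)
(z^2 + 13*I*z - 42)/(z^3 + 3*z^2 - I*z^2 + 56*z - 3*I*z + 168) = (z + 6*I)/(z^2 + z*(3 - 8*I) - 24*I)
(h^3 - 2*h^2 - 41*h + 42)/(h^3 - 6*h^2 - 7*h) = (h^2 + 5*h - 6)/(h*(h + 1))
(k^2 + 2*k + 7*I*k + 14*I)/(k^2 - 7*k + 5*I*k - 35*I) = (k^2 + k*(2 + 7*I) + 14*I)/(k^2 + k*(-7 + 5*I) - 35*I)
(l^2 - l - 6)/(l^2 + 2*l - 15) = (l + 2)/(l + 5)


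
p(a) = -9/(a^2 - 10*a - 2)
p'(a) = -9*(10 - 2*a)/(a^2 - 10*a - 2)^2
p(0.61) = 1.16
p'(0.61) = -1.32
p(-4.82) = -0.13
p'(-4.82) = -0.04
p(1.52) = 0.60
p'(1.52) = -0.28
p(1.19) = 0.72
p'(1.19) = -0.44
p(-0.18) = 53.70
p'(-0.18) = -3319.36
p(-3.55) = -0.20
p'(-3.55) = -0.07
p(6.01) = 0.35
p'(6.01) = 0.03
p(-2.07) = -0.39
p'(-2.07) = -0.24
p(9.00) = 0.82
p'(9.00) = 0.60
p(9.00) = 0.82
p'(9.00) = 0.60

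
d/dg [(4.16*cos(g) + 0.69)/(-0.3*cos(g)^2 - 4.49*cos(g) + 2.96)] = (1.248*sin(g)^2 - 0.414000000000002*cos(g) - 16.6597)*sin(g)/(0.3*cos(g)^2 + 4.49*cos(g) - 2.96)^2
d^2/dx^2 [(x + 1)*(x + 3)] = 2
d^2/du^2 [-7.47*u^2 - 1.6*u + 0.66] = -14.9400000000000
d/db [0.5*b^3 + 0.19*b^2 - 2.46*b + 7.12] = 1.5*b^2 + 0.38*b - 2.46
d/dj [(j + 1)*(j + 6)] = 2*j + 7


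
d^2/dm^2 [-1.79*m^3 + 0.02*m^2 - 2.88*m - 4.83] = 0.04 - 10.74*m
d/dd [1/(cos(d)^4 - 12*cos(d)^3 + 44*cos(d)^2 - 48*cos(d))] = 4*(cos(d)^3 - 9*cos(d)^2 + 22*cos(d) - 12)*sin(d)/((cos(d)^3 - 12*cos(d)^2 + 44*cos(d) - 48)^2*cos(d)^2)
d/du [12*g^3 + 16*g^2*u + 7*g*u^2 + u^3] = 16*g^2 + 14*g*u + 3*u^2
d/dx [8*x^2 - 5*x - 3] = 16*x - 5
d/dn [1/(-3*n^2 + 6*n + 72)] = 2*(n - 1)/(3*(-n^2 + 2*n + 24)^2)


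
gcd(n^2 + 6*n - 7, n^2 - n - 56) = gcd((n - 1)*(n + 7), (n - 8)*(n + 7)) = n + 7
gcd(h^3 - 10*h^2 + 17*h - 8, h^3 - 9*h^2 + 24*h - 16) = h - 1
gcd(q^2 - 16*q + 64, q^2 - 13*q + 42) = 1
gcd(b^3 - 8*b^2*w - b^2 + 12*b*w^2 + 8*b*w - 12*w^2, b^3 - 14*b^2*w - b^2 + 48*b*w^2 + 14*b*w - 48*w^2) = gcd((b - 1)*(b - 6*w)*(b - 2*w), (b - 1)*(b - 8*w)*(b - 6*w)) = -b^2 + 6*b*w + b - 6*w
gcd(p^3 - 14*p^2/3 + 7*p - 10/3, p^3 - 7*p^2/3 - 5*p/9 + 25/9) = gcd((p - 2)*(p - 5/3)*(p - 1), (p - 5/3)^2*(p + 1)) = p - 5/3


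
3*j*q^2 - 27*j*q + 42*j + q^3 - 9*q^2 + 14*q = (3*j + q)*(q - 7)*(q - 2)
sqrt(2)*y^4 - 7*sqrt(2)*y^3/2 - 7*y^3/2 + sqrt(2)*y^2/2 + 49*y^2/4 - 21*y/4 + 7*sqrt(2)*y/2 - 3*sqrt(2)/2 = (y - 3)*(y - 1/2)*(y - 2*sqrt(2))*(sqrt(2)*y + 1/2)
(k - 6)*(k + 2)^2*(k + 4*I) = k^4 - 2*k^3 + 4*I*k^3 - 20*k^2 - 8*I*k^2 - 24*k - 80*I*k - 96*I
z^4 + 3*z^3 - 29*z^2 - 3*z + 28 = (z - 4)*(z - 1)*(z + 1)*(z + 7)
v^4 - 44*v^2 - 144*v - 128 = (v - 8)*(v + 2)^2*(v + 4)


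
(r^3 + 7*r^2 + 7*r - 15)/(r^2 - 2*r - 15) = (r^2 + 4*r - 5)/(r - 5)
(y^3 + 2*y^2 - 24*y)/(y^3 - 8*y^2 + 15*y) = (y^2 + 2*y - 24)/(y^2 - 8*y + 15)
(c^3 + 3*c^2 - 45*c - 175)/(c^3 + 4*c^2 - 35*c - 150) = (c - 7)/(c - 6)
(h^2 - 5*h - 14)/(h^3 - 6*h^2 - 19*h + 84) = (h + 2)/(h^2 + h - 12)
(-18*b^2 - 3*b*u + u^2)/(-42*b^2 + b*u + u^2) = (3*b + u)/(7*b + u)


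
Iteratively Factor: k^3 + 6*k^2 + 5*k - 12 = (k + 3)*(k^2 + 3*k - 4) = (k - 1)*(k + 3)*(k + 4)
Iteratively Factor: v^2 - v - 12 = (v + 3)*(v - 4)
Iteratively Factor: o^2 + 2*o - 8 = (o + 4)*(o - 2)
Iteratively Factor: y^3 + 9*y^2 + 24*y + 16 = (y + 1)*(y^2 + 8*y + 16) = (y + 1)*(y + 4)*(y + 4)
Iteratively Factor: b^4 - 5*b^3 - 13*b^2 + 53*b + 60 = (b - 5)*(b^3 - 13*b - 12) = (b - 5)*(b + 1)*(b^2 - b - 12) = (b - 5)*(b - 4)*(b + 1)*(b + 3)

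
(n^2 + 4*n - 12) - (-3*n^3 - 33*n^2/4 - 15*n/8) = 3*n^3 + 37*n^2/4 + 47*n/8 - 12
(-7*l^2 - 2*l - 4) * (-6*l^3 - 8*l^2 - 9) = 42*l^5 + 68*l^4 + 40*l^3 + 95*l^2 + 18*l + 36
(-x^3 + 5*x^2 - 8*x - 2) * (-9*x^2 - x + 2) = 9*x^5 - 44*x^4 + 65*x^3 + 36*x^2 - 14*x - 4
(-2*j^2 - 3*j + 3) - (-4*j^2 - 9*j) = 2*j^2 + 6*j + 3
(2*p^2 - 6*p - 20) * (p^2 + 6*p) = 2*p^4 + 6*p^3 - 56*p^2 - 120*p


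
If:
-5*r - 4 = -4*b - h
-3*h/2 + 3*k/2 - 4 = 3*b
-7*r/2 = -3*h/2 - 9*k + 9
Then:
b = 49*r/24 + 19/8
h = -19*r/6 - 11/2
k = 11*r/12 + 23/12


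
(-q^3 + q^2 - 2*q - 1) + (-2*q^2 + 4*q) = -q^3 - q^2 + 2*q - 1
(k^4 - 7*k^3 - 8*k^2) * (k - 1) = k^5 - 8*k^4 - k^3 + 8*k^2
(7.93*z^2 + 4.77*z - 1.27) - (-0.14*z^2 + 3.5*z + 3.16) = 8.07*z^2 + 1.27*z - 4.43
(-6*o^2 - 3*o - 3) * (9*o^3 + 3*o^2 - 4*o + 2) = -54*o^5 - 45*o^4 - 12*o^3 - 9*o^2 + 6*o - 6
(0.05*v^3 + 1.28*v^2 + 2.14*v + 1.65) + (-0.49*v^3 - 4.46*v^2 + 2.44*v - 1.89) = -0.44*v^3 - 3.18*v^2 + 4.58*v - 0.24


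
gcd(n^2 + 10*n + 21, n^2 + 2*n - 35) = n + 7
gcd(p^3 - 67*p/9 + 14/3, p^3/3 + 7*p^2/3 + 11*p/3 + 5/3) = 1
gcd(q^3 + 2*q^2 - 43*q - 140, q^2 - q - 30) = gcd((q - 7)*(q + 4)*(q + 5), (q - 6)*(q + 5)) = q + 5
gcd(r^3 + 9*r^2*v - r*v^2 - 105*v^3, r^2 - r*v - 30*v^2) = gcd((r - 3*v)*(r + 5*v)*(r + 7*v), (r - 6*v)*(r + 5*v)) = r + 5*v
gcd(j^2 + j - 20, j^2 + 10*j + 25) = j + 5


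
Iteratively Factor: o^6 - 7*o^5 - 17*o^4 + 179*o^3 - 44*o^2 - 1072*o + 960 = (o + 4)*(o^5 - 11*o^4 + 27*o^3 + 71*o^2 - 328*o + 240) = (o + 3)*(o + 4)*(o^4 - 14*o^3 + 69*o^2 - 136*o + 80) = (o - 1)*(o + 3)*(o + 4)*(o^3 - 13*o^2 + 56*o - 80) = (o - 4)*(o - 1)*(o + 3)*(o + 4)*(o^2 - 9*o + 20) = (o - 5)*(o - 4)*(o - 1)*(o + 3)*(o + 4)*(o - 4)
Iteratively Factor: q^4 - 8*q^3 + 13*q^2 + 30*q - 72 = (q - 3)*(q^3 - 5*q^2 - 2*q + 24) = (q - 3)^2*(q^2 - 2*q - 8) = (q - 3)^2*(q + 2)*(q - 4)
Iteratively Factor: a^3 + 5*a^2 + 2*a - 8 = (a + 4)*(a^2 + a - 2) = (a + 2)*(a + 4)*(a - 1)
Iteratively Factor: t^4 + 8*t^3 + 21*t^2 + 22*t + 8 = (t + 1)*(t^3 + 7*t^2 + 14*t + 8) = (t + 1)*(t + 4)*(t^2 + 3*t + 2) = (t + 1)*(t + 2)*(t + 4)*(t + 1)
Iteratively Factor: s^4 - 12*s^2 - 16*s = (s)*(s^3 - 12*s - 16) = s*(s + 2)*(s^2 - 2*s - 8) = s*(s + 2)^2*(s - 4)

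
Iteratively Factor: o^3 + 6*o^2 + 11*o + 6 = (o + 3)*(o^2 + 3*o + 2) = (o + 2)*(o + 3)*(o + 1)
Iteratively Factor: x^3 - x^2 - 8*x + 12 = (x + 3)*(x^2 - 4*x + 4) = (x - 2)*(x + 3)*(x - 2)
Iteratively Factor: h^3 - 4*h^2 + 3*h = (h)*(h^2 - 4*h + 3) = h*(h - 1)*(h - 3)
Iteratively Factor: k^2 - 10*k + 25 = (k - 5)*(k - 5)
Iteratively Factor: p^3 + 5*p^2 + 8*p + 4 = (p + 2)*(p^2 + 3*p + 2) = (p + 2)^2*(p + 1)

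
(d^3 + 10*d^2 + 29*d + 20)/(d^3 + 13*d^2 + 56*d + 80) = (d + 1)/(d + 4)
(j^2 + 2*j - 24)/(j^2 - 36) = (j - 4)/(j - 6)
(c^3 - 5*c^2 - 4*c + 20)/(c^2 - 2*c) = c - 3 - 10/c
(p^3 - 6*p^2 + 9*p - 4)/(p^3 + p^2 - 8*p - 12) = (p^3 - 6*p^2 + 9*p - 4)/(p^3 + p^2 - 8*p - 12)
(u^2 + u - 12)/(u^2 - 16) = (u - 3)/(u - 4)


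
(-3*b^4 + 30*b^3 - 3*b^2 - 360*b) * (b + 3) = -3*b^5 + 21*b^4 + 87*b^3 - 369*b^2 - 1080*b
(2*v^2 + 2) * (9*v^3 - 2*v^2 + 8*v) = 18*v^5 - 4*v^4 + 34*v^3 - 4*v^2 + 16*v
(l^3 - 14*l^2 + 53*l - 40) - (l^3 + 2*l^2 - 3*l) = -16*l^2 + 56*l - 40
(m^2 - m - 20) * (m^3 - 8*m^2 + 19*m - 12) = m^5 - 9*m^4 + 7*m^3 + 129*m^2 - 368*m + 240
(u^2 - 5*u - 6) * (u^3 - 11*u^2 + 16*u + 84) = u^5 - 16*u^4 + 65*u^3 + 70*u^2 - 516*u - 504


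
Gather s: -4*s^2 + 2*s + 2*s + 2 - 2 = -4*s^2 + 4*s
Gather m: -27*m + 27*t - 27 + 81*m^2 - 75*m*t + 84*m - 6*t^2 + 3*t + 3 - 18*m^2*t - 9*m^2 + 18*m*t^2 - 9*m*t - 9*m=m^2*(72 - 18*t) + m*(18*t^2 - 84*t + 48) - 6*t^2 + 30*t - 24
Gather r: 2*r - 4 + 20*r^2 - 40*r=20*r^2 - 38*r - 4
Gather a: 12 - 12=0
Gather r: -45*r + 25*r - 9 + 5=-20*r - 4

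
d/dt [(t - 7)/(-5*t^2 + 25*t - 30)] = (-t^2 + 5*t + (t - 7)*(2*t - 5) - 6)/(5*(t^2 - 5*t + 6)^2)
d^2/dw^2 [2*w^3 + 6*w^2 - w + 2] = 12*w + 12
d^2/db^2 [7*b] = 0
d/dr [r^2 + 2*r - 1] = 2*r + 2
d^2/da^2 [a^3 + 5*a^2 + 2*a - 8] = 6*a + 10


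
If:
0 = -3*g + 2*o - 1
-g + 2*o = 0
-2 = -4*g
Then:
No Solution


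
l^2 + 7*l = l*(l + 7)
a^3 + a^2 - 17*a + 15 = (a - 3)*(a - 1)*(a + 5)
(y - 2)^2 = y^2 - 4*y + 4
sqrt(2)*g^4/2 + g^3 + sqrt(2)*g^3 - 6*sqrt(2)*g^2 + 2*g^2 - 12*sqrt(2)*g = g*(g - 2*sqrt(2))*(g + 3*sqrt(2))*(sqrt(2)*g/2 + sqrt(2))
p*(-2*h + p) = -2*h*p + p^2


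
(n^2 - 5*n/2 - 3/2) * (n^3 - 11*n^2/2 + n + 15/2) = n^5 - 8*n^4 + 53*n^3/4 + 53*n^2/4 - 81*n/4 - 45/4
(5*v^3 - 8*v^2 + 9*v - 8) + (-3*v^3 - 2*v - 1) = 2*v^3 - 8*v^2 + 7*v - 9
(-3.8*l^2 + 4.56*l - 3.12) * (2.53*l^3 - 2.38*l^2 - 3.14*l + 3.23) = -9.614*l^5 + 20.5808*l^4 - 6.8144*l^3 - 19.1668*l^2 + 24.5256*l - 10.0776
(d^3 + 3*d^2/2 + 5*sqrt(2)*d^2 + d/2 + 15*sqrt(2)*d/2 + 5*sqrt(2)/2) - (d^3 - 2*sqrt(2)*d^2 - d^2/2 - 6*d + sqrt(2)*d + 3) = 2*d^2 + 7*sqrt(2)*d^2 + 13*d/2 + 13*sqrt(2)*d/2 - 3 + 5*sqrt(2)/2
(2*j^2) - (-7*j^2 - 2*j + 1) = 9*j^2 + 2*j - 1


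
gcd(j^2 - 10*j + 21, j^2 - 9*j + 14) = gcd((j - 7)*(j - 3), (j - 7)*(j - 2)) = j - 7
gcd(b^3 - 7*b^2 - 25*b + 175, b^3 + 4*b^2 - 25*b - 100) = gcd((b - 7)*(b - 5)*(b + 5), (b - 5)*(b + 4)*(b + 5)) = b^2 - 25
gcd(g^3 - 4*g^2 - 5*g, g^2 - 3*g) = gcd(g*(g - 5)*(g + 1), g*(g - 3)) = g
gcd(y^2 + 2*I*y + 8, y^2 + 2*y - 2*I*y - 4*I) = y - 2*I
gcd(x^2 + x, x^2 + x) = x^2 + x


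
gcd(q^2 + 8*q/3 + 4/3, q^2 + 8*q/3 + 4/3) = q^2 + 8*q/3 + 4/3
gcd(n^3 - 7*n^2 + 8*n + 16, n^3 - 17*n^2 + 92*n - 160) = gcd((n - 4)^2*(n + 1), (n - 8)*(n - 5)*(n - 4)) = n - 4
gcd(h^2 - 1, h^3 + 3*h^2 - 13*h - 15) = h + 1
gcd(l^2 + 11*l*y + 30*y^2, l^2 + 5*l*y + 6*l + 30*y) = l + 5*y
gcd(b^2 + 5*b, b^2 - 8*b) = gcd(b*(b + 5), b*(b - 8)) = b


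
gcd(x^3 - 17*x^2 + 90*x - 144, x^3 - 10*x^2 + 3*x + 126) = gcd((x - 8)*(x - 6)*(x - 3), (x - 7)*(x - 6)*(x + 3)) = x - 6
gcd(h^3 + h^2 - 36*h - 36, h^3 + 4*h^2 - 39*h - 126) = h - 6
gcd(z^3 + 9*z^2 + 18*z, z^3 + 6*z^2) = z^2 + 6*z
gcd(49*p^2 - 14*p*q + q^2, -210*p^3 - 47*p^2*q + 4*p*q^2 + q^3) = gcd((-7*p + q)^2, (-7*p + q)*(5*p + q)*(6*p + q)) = 7*p - q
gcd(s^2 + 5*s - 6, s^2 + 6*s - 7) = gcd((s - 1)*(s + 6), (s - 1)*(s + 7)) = s - 1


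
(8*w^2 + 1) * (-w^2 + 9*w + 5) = -8*w^4 + 72*w^3 + 39*w^2 + 9*w + 5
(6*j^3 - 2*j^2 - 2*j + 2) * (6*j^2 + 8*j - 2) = 36*j^5 + 36*j^4 - 40*j^3 + 20*j - 4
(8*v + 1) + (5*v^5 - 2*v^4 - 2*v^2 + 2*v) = 5*v^5 - 2*v^4 - 2*v^2 + 10*v + 1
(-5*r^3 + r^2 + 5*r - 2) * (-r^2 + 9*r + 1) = 5*r^5 - 46*r^4 - r^3 + 48*r^2 - 13*r - 2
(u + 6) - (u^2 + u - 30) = 36 - u^2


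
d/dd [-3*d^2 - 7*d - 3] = -6*d - 7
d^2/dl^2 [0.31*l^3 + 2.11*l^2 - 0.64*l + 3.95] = 1.86*l + 4.22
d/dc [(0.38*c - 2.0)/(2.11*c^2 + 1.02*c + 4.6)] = (-0.8018*c^2 + 8.44*c + 3.788)/(4.4521*c^4 + 4.3044*c^3 + 20.4524*c^2 + 9.384*c + 21.16)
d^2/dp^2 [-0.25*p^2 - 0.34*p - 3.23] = -0.500000000000000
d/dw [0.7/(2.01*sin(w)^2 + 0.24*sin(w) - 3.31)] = -(2.814*sin(w) + 0.168)*cos(w)/(2.01*sin(w)^2 + 0.24*sin(w) - 3.31)^2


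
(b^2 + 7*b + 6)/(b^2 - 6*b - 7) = (b + 6)/(b - 7)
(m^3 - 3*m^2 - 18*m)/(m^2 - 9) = m*(m - 6)/(m - 3)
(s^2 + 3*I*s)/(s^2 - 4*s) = (s + 3*I)/(s - 4)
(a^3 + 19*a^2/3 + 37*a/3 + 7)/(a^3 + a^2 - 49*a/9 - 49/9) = 3*(a + 3)/(3*a - 7)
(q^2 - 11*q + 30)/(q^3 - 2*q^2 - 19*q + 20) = (q - 6)/(q^2 + 3*q - 4)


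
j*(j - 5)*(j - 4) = j^3 - 9*j^2 + 20*j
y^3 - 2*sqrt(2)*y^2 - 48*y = y*(y - 6*sqrt(2))*(y + 4*sqrt(2))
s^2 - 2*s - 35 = (s - 7)*(s + 5)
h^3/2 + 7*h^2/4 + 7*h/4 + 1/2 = (h/2 + 1)*(h + 1/2)*(h + 1)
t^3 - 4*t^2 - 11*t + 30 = (t - 5)*(t - 2)*(t + 3)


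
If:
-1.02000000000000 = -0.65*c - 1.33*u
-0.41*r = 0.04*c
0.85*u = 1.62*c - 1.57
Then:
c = 1.09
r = -0.11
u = 0.23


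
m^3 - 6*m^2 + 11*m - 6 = (m - 3)*(m - 2)*(m - 1)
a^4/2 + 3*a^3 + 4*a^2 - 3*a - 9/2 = (a/2 + 1/2)*(a - 1)*(a + 3)^2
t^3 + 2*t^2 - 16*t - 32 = (t - 4)*(t + 2)*(t + 4)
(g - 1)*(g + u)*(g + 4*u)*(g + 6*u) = g^4 + 11*g^3*u - g^3 + 34*g^2*u^2 - 11*g^2*u + 24*g*u^3 - 34*g*u^2 - 24*u^3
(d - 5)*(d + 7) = d^2 + 2*d - 35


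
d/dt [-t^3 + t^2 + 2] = t*(2 - 3*t)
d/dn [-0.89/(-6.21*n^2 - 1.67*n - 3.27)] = (-11.0538*n - 1.4863)/(6.21*n^2 + 1.67*n + 3.27)^2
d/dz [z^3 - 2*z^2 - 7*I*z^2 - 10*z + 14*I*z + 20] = 3*z^2 - 4*z - 14*I*z - 10 + 14*I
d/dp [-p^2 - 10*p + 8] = -2*p - 10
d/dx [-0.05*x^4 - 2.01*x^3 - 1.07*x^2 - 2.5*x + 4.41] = -0.2*x^3 - 6.03*x^2 - 2.14*x - 2.5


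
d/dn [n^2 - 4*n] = 2*n - 4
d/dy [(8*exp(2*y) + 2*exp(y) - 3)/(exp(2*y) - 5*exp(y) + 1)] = (-42*exp(2*y) + 22*exp(y) - 13)*exp(y)/(exp(4*y) - 10*exp(3*y) + 27*exp(2*y) - 10*exp(y) + 1)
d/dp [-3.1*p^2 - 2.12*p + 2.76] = -6.2*p - 2.12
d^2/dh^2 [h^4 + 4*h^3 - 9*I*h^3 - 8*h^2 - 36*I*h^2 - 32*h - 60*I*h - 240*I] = 12*h^2 + h*(24 - 54*I) - 16 - 72*I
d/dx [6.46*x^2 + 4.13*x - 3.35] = 12.92*x + 4.13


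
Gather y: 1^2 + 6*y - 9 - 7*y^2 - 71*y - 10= -7*y^2 - 65*y - 18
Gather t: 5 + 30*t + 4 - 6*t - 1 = 24*t + 8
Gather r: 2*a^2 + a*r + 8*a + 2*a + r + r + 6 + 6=2*a^2 + 10*a + r*(a + 2) + 12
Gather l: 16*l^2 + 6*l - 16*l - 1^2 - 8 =16*l^2 - 10*l - 9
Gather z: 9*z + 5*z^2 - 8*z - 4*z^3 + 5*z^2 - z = -4*z^3 + 10*z^2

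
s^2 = s^2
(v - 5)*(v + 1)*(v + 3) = v^3 - v^2 - 17*v - 15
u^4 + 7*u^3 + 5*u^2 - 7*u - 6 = (u - 1)*(u + 1)^2*(u + 6)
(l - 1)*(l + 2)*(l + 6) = l^3 + 7*l^2 + 4*l - 12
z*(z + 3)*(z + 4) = z^3 + 7*z^2 + 12*z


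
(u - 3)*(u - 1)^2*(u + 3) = u^4 - 2*u^3 - 8*u^2 + 18*u - 9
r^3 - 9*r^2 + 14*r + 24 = (r - 6)*(r - 4)*(r + 1)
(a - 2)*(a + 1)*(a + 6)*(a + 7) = a^4 + 12*a^3 + 27*a^2 - 68*a - 84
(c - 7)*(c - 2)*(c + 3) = c^3 - 6*c^2 - 13*c + 42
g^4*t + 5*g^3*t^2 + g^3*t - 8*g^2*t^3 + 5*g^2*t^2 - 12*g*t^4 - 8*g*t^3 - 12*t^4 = (g - 2*t)*(g + t)*(g + 6*t)*(g*t + t)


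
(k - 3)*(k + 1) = k^2 - 2*k - 3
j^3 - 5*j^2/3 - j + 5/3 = (j - 5/3)*(j - 1)*(j + 1)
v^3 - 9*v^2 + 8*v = v*(v - 8)*(v - 1)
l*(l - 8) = l^2 - 8*l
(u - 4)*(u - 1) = u^2 - 5*u + 4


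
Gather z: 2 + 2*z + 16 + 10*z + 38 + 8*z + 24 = 20*z + 80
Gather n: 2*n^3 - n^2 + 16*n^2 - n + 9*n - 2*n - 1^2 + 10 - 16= 2*n^3 + 15*n^2 + 6*n - 7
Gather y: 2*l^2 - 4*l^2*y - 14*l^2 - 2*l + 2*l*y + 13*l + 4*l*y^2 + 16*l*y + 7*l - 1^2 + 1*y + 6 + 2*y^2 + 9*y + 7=-12*l^2 + 18*l + y^2*(4*l + 2) + y*(-4*l^2 + 18*l + 10) + 12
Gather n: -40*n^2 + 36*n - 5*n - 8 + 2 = -40*n^2 + 31*n - 6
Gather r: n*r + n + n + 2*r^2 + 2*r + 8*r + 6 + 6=2*n + 2*r^2 + r*(n + 10) + 12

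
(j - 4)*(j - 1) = j^2 - 5*j + 4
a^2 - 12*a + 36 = (a - 6)^2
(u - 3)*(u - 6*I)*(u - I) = u^3 - 3*u^2 - 7*I*u^2 - 6*u + 21*I*u + 18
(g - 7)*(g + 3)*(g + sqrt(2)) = g^3 - 4*g^2 + sqrt(2)*g^2 - 21*g - 4*sqrt(2)*g - 21*sqrt(2)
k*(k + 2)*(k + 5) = k^3 + 7*k^2 + 10*k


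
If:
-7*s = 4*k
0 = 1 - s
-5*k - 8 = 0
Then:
No Solution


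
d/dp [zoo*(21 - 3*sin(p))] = zoo*cos(p)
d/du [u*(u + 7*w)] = 2*u + 7*w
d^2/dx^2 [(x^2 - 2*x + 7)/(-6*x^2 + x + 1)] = 4*(33*x^3 - 387*x^2 + 81*x - 26)/(216*x^6 - 108*x^5 - 90*x^4 + 35*x^3 + 15*x^2 - 3*x - 1)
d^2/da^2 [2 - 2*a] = 0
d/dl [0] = 0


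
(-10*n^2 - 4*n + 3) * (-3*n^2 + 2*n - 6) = 30*n^4 - 8*n^3 + 43*n^2 + 30*n - 18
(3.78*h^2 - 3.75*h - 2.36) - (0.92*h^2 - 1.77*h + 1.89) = 2.86*h^2 - 1.98*h - 4.25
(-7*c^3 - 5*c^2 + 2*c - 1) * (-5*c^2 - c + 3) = 35*c^5 + 32*c^4 - 26*c^3 - 12*c^2 + 7*c - 3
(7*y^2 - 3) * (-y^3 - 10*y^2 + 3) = -7*y^5 - 70*y^4 + 3*y^3 + 51*y^2 - 9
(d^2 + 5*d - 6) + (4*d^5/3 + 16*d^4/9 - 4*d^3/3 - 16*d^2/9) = 4*d^5/3 + 16*d^4/9 - 4*d^3/3 - 7*d^2/9 + 5*d - 6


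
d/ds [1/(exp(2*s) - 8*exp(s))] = 2*(4 - exp(s))*exp(-s)/(exp(s) - 8)^2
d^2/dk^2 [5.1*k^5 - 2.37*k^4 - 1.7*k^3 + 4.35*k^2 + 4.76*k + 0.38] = 102.0*k^3 - 28.44*k^2 - 10.2*k + 8.7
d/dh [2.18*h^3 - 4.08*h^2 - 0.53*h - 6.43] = 6.54*h^2 - 8.16*h - 0.53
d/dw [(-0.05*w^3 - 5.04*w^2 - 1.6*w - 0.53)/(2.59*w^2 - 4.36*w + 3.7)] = (-0.1295*w^4 + 0.436*w^3 + 25.5634*w^2 - 34.5506*w - 8.2308)/(6.7081*w^4 - 22.5848*w^3 + 38.1756*w^2 - 32.264*w + 13.69)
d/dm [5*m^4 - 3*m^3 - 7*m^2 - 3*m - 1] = 20*m^3 - 9*m^2 - 14*m - 3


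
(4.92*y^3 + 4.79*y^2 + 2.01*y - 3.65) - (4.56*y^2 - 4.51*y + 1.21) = 4.92*y^3 + 0.23*y^2 + 6.52*y - 4.86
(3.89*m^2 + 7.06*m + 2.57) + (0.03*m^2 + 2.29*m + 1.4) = 3.92*m^2 + 9.35*m + 3.97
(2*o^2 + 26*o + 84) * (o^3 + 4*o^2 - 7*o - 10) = 2*o^5 + 34*o^4 + 174*o^3 + 134*o^2 - 848*o - 840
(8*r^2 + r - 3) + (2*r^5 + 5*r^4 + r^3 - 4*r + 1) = 2*r^5 + 5*r^4 + r^3 + 8*r^2 - 3*r - 2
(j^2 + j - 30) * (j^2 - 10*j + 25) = j^4 - 9*j^3 - 15*j^2 + 325*j - 750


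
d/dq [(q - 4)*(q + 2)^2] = 3*q^2 - 12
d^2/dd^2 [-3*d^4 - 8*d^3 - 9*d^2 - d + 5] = -36*d^2 - 48*d - 18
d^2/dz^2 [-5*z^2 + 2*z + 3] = -10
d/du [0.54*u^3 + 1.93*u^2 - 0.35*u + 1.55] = 1.62*u^2 + 3.86*u - 0.35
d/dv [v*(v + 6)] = 2*v + 6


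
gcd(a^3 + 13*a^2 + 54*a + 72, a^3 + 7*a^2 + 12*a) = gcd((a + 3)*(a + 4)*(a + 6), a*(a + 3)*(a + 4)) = a^2 + 7*a + 12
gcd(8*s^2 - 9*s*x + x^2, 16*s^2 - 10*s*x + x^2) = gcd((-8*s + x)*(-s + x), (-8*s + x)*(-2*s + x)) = -8*s + x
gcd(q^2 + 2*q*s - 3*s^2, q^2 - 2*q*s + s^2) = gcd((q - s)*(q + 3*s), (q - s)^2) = q - s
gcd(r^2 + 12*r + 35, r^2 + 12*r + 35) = r^2 + 12*r + 35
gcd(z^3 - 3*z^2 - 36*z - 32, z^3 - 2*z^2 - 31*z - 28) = z^2 + 5*z + 4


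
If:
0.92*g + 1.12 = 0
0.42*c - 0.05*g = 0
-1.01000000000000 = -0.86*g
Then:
No Solution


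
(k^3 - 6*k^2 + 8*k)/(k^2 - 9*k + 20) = k*(k - 2)/(k - 5)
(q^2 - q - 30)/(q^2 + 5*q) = (q - 6)/q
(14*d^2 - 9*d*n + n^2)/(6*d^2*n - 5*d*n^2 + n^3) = (7*d - n)/(n*(3*d - n))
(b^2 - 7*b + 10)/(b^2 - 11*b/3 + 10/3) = 3*(b - 5)/(3*b - 5)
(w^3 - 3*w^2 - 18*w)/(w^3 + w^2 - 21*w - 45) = w*(w - 6)/(w^2 - 2*w - 15)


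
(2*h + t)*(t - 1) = 2*h*t - 2*h + t^2 - t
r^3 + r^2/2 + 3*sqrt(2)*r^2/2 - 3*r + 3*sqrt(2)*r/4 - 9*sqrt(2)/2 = (r - 3/2)*(r + 2)*(r + 3*sqrt(2)/2)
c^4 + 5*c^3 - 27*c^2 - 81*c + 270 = (c - 3)^2*(c + 5)*(c + 6)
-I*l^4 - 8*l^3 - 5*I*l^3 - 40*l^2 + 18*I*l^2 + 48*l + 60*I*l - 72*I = (l + 6)*(l - 6*I)*(l - 2*I)*(-I*l + I)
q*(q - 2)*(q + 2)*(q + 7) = q^4 + 7*q^3 - 4*q^2 - 28*q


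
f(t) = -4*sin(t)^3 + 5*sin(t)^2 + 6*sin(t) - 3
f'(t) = -12*sin(t)^2*cos(t) + 10*sin(t)*cos(t) + 6*cos(t)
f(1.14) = 3.58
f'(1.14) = 2.16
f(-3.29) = -2.02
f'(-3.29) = -7.14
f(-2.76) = -4.33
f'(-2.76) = -0.57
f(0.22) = -1.49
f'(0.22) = 7.43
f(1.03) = 3.30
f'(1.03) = 2.96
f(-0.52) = -4.26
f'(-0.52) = -1.68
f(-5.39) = 2.82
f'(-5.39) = 4.08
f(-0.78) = -3.36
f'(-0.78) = -4.95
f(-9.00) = -4.34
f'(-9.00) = 0.15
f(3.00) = -2.06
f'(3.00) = -7.10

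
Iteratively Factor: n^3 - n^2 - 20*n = (n + 4)*(n^2 - 5*n) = n*(n + 4)*(n - 5)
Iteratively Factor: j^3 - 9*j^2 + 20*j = (j - 5)*(j^2 - 4*j) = (j - 5)*(j - 4)*(j)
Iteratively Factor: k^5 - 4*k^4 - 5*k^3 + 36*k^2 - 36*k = (k)*(k^4 - 4*k^3 - 5*k^2 + 36*k - 36) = k*(k + 3)*(k^3 - 7*k^2 + 16*k - 12) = k*(k - 3)*(k + 3)*(k^2 - 4*k + 4) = k*(k - 3)*(k - 2)*(k + 3)*(k - 2)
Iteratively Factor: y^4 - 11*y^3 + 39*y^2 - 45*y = (y)*(y^3 - 11*y^2 + 39*y - 45) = y*(y - 3)*(y^2 - 8*y + 15) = y*(y - 5)*(y - 3)*(y - 3)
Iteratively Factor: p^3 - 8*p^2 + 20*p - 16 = (p - 2)*(p^2 - 6*p + 8) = (p - 4)*(p - 2)*(p - 2)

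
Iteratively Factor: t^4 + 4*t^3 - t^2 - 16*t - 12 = (t + 3)*(t^3 + t^2 - 4*t - 4) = (t + 1)*(t + 3)*(t^2 - 4) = (t - 2)*(t + 1)*(t + 3)*(t + 2)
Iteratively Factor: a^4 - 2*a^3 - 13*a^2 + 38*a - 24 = (a - 2)*(a^3 - 13*a + 12) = (a - 3)*(a - 2)*(a^2 + 3*a - 4) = (a - 3)*(a - 2)*(a - 1)*(a + 4)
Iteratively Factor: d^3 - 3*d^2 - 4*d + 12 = (d + 2)*(d^2 - 5*d + 6) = (d - 3)*(d + 2)*(d - 2)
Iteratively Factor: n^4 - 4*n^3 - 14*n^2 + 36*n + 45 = (n - 5)*(n^3 + n^2 - 9*n - 9) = (n - 5)*(n - 3)*(n^2 + 4*n + 3) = (n - 5)*(n - 3)*(n + 3)*(n + 1)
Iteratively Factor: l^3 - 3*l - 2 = (l + 1)*(l^2 - l - 2) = (l - 2)*(l + 1)*(l + 1)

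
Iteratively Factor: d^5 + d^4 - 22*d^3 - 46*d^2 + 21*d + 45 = (d - 1)*(d^4 + 2*d^3 - 20*d^2 - 66*d - 45) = (d - 5)*(d - 1)*(d^3 + 7*d^2 + 15*d + 9) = (d - 5)*(d - 1)*(d + 3)*(d^2 + 4*d + 3) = (d - 5)*(d - 1)*(d + 1)*(d + 3)*(d + 3)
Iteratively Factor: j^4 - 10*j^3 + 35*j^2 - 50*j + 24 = (j - 1)*(j^3 - 9*j^2 + 26*j - 24) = (j - 2)*(j - 1)*(j^2 - 7*j + 12) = (j - 4)*(j - 2)*(j - 1)*(j - 3)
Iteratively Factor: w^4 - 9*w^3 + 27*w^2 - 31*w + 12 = (w - 1)*(w^3 - 8*w^2 + 19*w - 12) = (w - 3)*(w - 1)*(w^2 - 5*w + 4) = (w - 4)*(w - 3)*(w - 1)*(w - 1)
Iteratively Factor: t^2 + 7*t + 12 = (t + 4)*(t + 3)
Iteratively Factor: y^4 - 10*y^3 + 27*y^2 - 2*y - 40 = (y - 2)*(y^3 - 8*y^2 + 11*y + 20) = (y - 4)*(y - 2)*(y^2 - 4*y - 5) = (y - 5)*(y - 4)*(y - 2)*(y + 1)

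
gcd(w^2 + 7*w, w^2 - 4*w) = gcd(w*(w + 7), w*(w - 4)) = w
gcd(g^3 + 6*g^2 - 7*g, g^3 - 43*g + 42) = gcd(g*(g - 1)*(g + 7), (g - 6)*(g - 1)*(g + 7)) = g^2 + 6*g - 7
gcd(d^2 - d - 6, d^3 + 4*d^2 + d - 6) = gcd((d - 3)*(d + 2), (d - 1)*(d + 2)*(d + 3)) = d + 2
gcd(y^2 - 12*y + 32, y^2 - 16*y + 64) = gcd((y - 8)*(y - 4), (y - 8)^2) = y - 8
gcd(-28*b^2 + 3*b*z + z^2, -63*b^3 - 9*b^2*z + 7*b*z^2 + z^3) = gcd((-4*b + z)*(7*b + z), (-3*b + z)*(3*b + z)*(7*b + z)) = 7*b + z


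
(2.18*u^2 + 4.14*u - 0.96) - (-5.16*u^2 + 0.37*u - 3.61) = 7.34*u^2 + 3.77*u + 2.65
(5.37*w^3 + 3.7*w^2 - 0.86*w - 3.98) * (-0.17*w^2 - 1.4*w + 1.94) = -0.9129*w^5 - 8.147*w^4 + 5.384*w^3 + 9.0586*w^2 + 3.9036*w - 7.7212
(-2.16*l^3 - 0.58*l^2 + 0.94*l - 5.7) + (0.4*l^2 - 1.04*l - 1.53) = -2.16*l^3 - 0.18*l^2 - 0.1*l - 7.23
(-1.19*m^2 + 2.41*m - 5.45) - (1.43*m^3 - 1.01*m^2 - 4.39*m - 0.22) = -1.43*m^3 - 0.18*m^2 + 6.8*m - 5.23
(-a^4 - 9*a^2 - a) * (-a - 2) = a^5 + 2*a^4 + 9*a^3 + 19*a^2 + 2*a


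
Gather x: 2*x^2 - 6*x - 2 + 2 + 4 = 2*x^2 - 6*x + 4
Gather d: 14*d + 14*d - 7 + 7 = 28*d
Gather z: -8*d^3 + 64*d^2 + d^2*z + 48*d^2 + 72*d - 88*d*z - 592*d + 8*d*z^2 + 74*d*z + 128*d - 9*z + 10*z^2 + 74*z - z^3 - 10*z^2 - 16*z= -8*d^3 + 112*d^2 + 8*d*z^2 - 392*d - z^3 + z*(d^2 - 14*d + 49)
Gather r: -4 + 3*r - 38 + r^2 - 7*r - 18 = r^2 - 4*r - 60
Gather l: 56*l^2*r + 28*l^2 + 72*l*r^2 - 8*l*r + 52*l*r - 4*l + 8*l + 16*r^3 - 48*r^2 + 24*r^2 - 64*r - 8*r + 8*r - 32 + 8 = l^2*(56*r + 28) + l*(72*r^2 + 44*r + 4) + 16*r^3 - 24*r^2 - 64*r - 24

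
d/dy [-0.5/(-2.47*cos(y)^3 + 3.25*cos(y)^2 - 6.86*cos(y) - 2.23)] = (3.705*cos(y)^2 - 3.25*cos(y) + 3.43)*sin(y)/(2.47*cos(y)^3 - 3.25*cos(y)^2 + 6.86*cos(y) + 2.23)^2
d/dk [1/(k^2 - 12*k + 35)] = 2*(6 - k)/(k^2 - 12*k + 35)^2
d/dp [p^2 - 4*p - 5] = 2*p - 4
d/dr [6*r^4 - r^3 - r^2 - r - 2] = 24*r^3 - 3*r^2 - 2*r - 1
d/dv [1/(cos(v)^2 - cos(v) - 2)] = (2*cos(v) - 1)*sin(v)/(sin(v)^2 + cos(v) + 1)^2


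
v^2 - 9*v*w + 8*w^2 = (v - 8*w)*(v - w)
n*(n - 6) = n^2 - 6*n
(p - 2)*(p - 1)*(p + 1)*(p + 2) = p^4 - 5*p^2 + 4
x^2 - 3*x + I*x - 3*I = (x - 3)*(x + I)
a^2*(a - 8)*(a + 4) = a^4 - 4*a^3 - 32*a^2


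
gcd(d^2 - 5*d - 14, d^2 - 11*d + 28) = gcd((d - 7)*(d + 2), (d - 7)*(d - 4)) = d - 7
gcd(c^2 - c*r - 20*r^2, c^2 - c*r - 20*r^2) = -c^2 + c*r + 20*r^2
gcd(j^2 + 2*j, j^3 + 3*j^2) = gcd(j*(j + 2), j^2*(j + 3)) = j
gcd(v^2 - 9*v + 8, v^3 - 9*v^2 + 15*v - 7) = v - 1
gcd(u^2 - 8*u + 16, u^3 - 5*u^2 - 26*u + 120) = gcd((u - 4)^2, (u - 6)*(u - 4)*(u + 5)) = u - 4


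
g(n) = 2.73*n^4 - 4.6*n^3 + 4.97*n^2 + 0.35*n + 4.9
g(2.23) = 46.90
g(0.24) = 5.22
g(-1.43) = 39.43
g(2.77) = 106.96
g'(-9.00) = -9167.59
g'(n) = 10.92*n^3 - 13.8*n^2 + 9.94*n + 0.35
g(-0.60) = 7.83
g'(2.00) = 52.39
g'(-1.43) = -74.02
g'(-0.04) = -0.07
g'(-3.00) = -448.51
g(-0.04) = 4.89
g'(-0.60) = -12.94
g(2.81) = 113.27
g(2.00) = 32.36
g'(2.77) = 154.09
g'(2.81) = 161.61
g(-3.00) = 393.91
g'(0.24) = 2.09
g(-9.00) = 21669.25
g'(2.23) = 74.99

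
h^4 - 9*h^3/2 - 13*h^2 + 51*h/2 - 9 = (h - 6)*(h - 1)*(h - 1/2)*(h + 3)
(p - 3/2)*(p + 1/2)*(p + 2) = p^3 + p^2 - 11*p/4 - 3/2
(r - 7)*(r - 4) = r^2 - 11*r + 28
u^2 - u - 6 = (u - 3)*(u + 2)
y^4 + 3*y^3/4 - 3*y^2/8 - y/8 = y*(y - 1/2)*(y + 1/4)*(y + 1)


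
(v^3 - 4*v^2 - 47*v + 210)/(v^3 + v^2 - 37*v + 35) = (v - 6)/(v - 1)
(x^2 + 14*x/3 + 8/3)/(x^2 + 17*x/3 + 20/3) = (3*x + 2)/(3*x + 5)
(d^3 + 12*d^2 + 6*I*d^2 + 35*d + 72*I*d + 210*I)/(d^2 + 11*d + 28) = (d^2 + d*(5 + 6*I) + 30*I)/(d + 4)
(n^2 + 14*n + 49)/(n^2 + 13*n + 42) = (n + 7)/(n + 6)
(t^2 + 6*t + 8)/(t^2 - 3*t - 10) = (t + 4)/(t - 5)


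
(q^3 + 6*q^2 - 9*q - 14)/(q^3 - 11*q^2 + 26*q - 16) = (q^2 + 8*q + 7)/(q^2 - 9*q + 8)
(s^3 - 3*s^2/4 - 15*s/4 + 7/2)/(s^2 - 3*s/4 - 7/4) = (s^2 + s - 2)/(s + 1)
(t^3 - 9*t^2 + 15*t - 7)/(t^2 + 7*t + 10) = (t^3 - 9*t^2 + 15*t - 7)/(t^2 + 7*t + 10)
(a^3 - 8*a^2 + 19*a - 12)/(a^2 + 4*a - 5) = (a^2 - 7*a + 12)/(a + 5)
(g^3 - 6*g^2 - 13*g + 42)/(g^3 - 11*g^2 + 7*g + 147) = (g - 2)/(g - 7)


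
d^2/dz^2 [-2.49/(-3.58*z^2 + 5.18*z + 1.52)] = (63.825672*z^2 - 92.351112*z - 2.49*(7.16*z - 5.18)*(14.32*z - 10.36) - 27.099168)/(-3.58*z^2 + 5.18*z + 1.52)^3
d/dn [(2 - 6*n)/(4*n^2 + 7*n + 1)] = 4*(6*n^2 - 4*n - 5)/(16*n^4 + 56*n^3 + 57*n^2 + 14*n + 1)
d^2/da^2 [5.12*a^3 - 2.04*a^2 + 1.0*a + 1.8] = 30.72*a - 4.08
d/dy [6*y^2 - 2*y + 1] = 12*y - 2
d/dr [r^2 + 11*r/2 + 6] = 2*r + 11/2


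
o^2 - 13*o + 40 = (o - 8)*(o - 5)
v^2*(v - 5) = v^3 - 5*v^2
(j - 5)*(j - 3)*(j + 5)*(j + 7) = j^4 + 4*j^3 - 46*j^2 - 100*j + 525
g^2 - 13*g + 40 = (g - 8)*(g - 5)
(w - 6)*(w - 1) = w^2 - 7*w + 6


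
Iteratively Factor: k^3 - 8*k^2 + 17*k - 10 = (k - 2)*(k^2 - 6*k + 5) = (k - 5)*(k - 2)*(k - 1)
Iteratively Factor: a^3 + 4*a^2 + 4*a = (a + 2)*(a^2 + 2*a) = a*(a + 2)*(a + 2)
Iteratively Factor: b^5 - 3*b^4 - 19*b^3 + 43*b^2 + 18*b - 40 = (b - 1)*(b^4 - 2*b^3 - 21*b^2 + 22*b + 40) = (b - 5)*(b - 1)*(b^3 + 3*b^2 - 6*b - 8) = (b - 5)*(b - 1)*(b + 4)*(b^2 - b - 2) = (b - 5)*(b - 2)*(b - 1)*(b + 4)*(b + 1)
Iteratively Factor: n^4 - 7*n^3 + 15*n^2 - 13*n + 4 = (n - 1)*(n^3 - 6*n^2 + 9*n - 4) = (n - 1)^2*(n^2 - 5*n + 4) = (n - 4)*(n - 1)^2*(n - 1)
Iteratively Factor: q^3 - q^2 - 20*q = (q + 4)*(q^2 - 5*q) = q*(q + 4)*(q - 5)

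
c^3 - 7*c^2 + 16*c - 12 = (c - 3)*(c - 2)^2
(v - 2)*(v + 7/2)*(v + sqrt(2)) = v^3 + sqrt(2)*v^2 + 3*v^2/2 - 7*v + 3*sqrt(2)*v/2 - 7*sqrt(2)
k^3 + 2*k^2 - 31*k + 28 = (k - 4)*(k - 1)*(k + 7)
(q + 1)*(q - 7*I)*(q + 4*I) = q^3 + q^2 - 3*I*q^2 + 28*q - 3*I*q + 28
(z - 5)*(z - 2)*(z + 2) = z^3 - 5*z^2 - 4*z + 20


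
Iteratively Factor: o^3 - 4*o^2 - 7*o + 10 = (o - 5)*(o^2 + o - 2) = (o - 5)*(o + 2)*(o - 1)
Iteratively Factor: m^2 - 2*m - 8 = (m + 2)*(m - 4)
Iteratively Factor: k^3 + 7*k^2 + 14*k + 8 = (k + 4)*(k^2 + 3*k + 2) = (k + 2)*(k + 4)*(k + 1)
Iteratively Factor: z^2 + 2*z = (z + 2)*(z)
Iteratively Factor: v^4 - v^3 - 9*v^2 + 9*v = (v)*(v^3 - v^2 - 9*v + 9) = v*(v - 1)*(v^2 - 9) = v*(v - 3)*(v - 1)*(v + 3)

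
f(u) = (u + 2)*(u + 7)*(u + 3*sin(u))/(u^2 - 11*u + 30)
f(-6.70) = 0.08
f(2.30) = 18.16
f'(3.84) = 43.91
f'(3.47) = 21.92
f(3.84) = 48.28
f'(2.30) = 13.81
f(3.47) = 37.02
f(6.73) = 761.78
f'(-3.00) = 0.01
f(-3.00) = 0.19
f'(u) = (11 - 2*u)*(u + 2)*(u + 7)*(u + 3*sin(u))/(u^2 - 11*u + 30)^2 + (u + 2)*(u + 7)*(3*cos(u) + 1)/(u^2 - 11*u + 30) + (u + 2)*(u + 3*sin(u))/(u^2 - 11*u + 30) + (u + 7)*(u + 3*sin(u))/(u^2 - 11*u + 30)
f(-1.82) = -0.08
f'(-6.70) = 0.21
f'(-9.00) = 0.23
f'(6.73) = -989.44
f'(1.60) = 10.60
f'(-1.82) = -0.49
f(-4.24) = 0.10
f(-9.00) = -0.68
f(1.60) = 9.52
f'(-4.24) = 0.04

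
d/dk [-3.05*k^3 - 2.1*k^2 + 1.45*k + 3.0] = -9.15*k^2 - 4.2*k + 1.45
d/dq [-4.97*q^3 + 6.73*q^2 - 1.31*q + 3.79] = -14.91*q^2 + 13.46*q - 1.31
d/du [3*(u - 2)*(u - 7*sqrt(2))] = 6*u - 21*sqrt(2) - 6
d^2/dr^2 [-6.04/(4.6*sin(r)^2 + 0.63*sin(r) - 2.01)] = (511.2256*sin(r)^4 + 52.51176*sin(r)^3 - 541.057764*sin(r)^2 - 97.375068*sin(r) - 116.486232)/(4.6*sin(r)^2 + 0.63*sin(r) - 2.01)^3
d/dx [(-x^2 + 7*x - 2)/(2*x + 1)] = (-2*x^2 - 2*x + 11)/(4*x^2 + 4*x + 1)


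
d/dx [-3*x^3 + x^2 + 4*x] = -9*x^2 + 2*x + 4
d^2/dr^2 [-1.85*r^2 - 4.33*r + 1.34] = -3.70000000000000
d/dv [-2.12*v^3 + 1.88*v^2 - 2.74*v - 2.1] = -6.36*v^2 + 3.76*v - 2.74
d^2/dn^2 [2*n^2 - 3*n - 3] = 4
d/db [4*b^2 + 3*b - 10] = 8*b + 3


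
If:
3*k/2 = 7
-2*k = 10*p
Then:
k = 14/3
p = -14/15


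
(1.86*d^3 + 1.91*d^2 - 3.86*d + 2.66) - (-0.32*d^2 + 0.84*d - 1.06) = 1.86*d^3 + 2.23*d^2 - 4.7*d + 3.72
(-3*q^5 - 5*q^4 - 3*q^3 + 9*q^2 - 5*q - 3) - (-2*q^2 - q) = -3*q^5 - 5*q^4 - 3*q^3 + 11*q^2 - 4*q - 3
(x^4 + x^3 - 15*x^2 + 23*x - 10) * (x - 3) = x^5 - 2*x^4 - 18*x^3 + 68*x^2 - 79*x + 30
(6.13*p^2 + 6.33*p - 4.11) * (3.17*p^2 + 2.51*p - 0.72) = 19.4321*p^4 + 35.4524*p^3 - 1.554*p^2 - 14.8737*p + 2.9592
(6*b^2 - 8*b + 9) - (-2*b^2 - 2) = 8*b^2 - 8*b + 11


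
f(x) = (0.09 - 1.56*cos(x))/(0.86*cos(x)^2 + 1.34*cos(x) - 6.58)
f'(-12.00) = -0.25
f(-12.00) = 0.25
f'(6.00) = 0.15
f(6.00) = 0.31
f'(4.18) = 0.18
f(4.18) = -0.13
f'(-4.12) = -0.18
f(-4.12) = -0.14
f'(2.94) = -0.05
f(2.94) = -0.23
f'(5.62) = 0.27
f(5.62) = 0.23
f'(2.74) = -0.09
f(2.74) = -0.22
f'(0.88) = -0.28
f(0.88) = 0.17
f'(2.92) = -0.05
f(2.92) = -0.23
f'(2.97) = -0.04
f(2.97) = -0.23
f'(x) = (0.09 - 1.56*cos(x))*(1.72*sin(x)*cos(x) + 1.34*sin(x))/(0.86*cos(x)^2 + 1.34*cos(x) - 6.58)^2 + 1.56*sin(x)/(0.86*cos(x)^2 + 1.34*cos(x) - 6.58)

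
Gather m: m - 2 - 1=m - 3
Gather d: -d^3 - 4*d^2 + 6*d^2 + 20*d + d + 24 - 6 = -d^3 + 2*d^2 + 21*d + 18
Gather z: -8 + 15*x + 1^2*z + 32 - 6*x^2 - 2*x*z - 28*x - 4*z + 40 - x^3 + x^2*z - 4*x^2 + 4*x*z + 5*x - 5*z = -x^3 - 10*x^2 - 8*x + z*(x^2 + 2*x - 8) + 64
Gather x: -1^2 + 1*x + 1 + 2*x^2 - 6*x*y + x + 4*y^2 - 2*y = 2*x^2 + x*(2 - 6*y) + 4*y^2 - 2*y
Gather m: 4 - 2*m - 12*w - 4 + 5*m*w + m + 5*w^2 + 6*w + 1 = m*(5*w - 1) + 5*w^2 - 6*w + 1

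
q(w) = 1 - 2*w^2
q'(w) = -4*w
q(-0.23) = 0.89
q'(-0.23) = 0.92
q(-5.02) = -49.40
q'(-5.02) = 20.08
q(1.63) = -4.31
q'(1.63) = -6.52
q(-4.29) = -35.81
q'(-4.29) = 17.16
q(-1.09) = -1.38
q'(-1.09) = 4.36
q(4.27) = -35.47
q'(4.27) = -17.08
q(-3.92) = -29.73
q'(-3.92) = 15.68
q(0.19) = 0.93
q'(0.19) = -0.76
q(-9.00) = -161.00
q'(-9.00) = 36.00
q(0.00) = 1.00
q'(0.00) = 0.00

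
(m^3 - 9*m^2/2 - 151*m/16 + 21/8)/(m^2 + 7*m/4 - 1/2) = (4*m^2 - 17*m - 42)/(4*(m + 2))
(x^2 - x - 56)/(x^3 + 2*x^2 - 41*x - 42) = (x - 8)/(x^2 - 5*x - 6)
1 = 1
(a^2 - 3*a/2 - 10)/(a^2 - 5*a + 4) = (a + 5/2)/(a - 1)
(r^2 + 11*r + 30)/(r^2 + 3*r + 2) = (r^2 + 11*r + 30)/(r^2 + 3*r + 2)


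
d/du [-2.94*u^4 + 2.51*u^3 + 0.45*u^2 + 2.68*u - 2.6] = -11.76*u^3 + 7.53*u^2 + 0.9*u + 2.68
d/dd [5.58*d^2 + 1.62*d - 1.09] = 11.16*d + 1.62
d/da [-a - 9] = -1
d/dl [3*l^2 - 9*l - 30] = 6*l - 9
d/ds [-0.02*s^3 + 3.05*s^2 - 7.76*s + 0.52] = -0.06*s^2 + 6.1*s - 7.76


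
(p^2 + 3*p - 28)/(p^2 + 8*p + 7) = (p - 4)/(p + 1)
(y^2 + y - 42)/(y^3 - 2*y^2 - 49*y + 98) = (y - 6)/(y^2 - 9*y + 14)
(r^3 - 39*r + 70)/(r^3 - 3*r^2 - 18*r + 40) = (r + 7)/(r + 4)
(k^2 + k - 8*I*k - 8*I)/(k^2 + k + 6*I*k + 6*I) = (k - 8*I)/(k + 6*I)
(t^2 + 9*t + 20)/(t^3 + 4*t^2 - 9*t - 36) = (t + 5)/(t^2 - 9)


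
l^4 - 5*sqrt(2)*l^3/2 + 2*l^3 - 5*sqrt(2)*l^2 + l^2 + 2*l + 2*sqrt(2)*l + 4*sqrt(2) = (l + 2)*(l - 2*sqrt(2))*(l - sqrt(2))*(l + sqrt(2)/2)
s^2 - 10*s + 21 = (s - 7)*(s - 3)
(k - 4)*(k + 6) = k^2 + 2*k - 24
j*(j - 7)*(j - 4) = j^3 - 11*j^2 + 28*j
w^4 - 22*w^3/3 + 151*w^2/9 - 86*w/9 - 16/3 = (w - 3)*(w - 8/3)*(w - 2)*(w + 1/3)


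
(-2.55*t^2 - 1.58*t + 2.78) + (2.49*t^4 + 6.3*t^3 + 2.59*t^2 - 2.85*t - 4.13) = 2.49*t^4 + 6.3*t^3 + 0.04*t^2 - 4.43*t - 1.35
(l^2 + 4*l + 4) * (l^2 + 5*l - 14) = l^4 + 9*l^3 + 10*l^2 - 36*l - 56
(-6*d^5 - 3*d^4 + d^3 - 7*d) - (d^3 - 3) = -6*d^5 - 3*d^4 - 7*d + 3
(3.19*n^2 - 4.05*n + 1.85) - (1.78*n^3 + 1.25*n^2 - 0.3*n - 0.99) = -1.78*n^3 + 1.94*n^2 - 3.75*n + 2.84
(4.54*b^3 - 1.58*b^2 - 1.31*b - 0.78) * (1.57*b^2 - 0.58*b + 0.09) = 7.1278*b^5 - 5.1138*b^4 - 0.7317*b^3 - 0.607*b^2 + 0.3345*b - 0.0702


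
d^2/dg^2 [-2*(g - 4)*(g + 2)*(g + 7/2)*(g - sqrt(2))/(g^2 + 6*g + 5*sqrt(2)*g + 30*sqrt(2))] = 4*(-g^6 - 15*sqrt(2)*g^5 - 18*g^5 - 270*sqrt(2)*g^4 - 258*g^4 - 2546*g^3 - 1498*sqrt(2)*g^3 - 11340*g^2 - 1344*sqrt(2)*g^2 - 6240*g + 2376*sqrt(2)*g - 248*sqrt(2) + 22320)/(g^6 + 18*g^5 + 15*sqrt(2)*g^5 + 258*g^4 + 270*sqrt(2)*g^4 + 1870*sqrt(2)*g^3 + 2916*g^3 + 7740*sqrt(2)*g^2 + 16200*g^2 + 32400*g + 27000*sqrt(2)*g + 54000*sqrt(2))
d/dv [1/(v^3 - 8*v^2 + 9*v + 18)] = (-3*v^2 + 16*v - 9)/(v^3 - 8*v^2 + 9*v + 18)^2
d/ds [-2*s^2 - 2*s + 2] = -4*s - 2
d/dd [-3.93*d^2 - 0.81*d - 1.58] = -7.86*d - 0.81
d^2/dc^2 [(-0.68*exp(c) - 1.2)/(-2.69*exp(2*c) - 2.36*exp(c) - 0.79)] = (4.920548*exp(4*c) + 30.416368*exp(3*c) + 14.183832*exp(2*c) - 4.784752*exp(c) - 1.812892)*exp(c)/(19.465109*exp(6*c) + 51.231588*exp(5*c) + 62.096229*exp(4*c) + 43.235672*exp(3*c) + 18.236439*exp(2*c) + 4.418628*exp(c) + 0.493039)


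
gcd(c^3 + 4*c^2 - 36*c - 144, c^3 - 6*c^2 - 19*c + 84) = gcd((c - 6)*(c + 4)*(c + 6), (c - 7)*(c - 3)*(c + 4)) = c + 4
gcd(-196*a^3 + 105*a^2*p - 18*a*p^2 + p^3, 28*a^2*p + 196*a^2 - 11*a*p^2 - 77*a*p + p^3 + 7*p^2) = 28*a^2 - 11*a*p + p^2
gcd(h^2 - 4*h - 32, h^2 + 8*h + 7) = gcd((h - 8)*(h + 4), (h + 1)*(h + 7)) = 1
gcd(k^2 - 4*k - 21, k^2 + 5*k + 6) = k + 3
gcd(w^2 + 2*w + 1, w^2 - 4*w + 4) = 1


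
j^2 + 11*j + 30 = (j + 5)*(j + 6)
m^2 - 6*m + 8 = (m - 4)*(m - 2)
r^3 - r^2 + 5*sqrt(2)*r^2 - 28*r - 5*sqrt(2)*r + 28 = (r - 1)*(r - 2*sqrt(2))*(r + 7*sqrt(2))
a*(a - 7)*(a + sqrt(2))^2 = a^4 - 7*a^3 + 2*sqrt(2)*a^3 - 14*sqrt(2)*a^2 + 2*a^2 - 14*a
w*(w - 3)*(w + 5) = w^3 + 2*w^2 - 15*w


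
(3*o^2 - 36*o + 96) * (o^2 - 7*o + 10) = 3*o^4 - 57*o^3 + 378*o^2 - 1032*o + 960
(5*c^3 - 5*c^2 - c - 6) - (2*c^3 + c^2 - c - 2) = 3*c^3 - 6*c^2 - 4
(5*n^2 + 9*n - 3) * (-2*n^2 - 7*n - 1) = -10*n^4 - 53*n^3 - 62*n^2 + 12*n + 3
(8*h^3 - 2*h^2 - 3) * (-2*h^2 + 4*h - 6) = -16*h^5 + 36*h^4 - 56*h^3 + 18*h^2 - 12*h + 18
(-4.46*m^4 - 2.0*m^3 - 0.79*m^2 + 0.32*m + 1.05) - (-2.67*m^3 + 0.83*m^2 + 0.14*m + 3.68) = -4.46*m^4 + 0.67*m^3 - 1.62*m^2 + 0.18*m - 2.63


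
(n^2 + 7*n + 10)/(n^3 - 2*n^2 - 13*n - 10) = (n + 5)/(n^2 - 4*n - 5)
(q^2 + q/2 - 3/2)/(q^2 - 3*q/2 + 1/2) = (2*q + 3)/(2*q - 1)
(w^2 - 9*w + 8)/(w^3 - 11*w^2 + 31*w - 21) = (w - 8)/(w^2 - 10*w + 21)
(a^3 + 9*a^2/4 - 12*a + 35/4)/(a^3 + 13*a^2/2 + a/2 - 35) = (4*a^2 - 11*a + 7)/(2*(2*a^2 + 3*a - 14))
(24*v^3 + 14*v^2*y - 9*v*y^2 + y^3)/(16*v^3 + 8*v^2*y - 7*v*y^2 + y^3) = (-6*v + y)/(-4*v + y)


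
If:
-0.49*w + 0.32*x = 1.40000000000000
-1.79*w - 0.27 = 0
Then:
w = -0.15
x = 4.14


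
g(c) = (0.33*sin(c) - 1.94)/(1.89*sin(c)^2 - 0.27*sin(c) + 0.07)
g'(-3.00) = 72.15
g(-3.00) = -13.63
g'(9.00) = -28.13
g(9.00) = -6.45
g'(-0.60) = -5.87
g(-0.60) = -2.58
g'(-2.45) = 4.09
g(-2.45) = -2.13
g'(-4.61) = -0.23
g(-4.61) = -0.96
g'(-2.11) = 1.30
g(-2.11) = -1.31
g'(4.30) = 0.86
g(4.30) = -1.18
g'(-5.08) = 0.97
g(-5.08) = -1.11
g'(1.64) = -0.15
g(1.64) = -0.96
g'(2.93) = -105.89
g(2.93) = -19.35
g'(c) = (-3.78*sin(c)*cos(c) + 0.27*cos(c))*(0.33*sin(c) - 1.94)/(1.89*sin(c)^2 - 0.27*sin(c) + 0.07)^2 + 0.33*cos(c)/(1.89*sin(c)^2 - 0.27*sin(c) + 0.07)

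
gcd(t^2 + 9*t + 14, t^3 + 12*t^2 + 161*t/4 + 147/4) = t + 7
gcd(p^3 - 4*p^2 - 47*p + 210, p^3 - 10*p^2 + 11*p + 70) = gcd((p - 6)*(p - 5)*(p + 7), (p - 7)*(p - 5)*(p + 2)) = p - 5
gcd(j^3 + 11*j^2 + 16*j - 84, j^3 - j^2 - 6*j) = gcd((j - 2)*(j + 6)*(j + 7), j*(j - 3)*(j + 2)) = 1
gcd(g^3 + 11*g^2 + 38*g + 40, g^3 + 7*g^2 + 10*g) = g^2 + 7*g + 10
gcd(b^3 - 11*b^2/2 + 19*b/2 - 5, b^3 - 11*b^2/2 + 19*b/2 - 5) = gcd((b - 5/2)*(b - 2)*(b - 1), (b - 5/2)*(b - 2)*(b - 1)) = b^3 - 11*b^2/2 + 19*b/2 - 5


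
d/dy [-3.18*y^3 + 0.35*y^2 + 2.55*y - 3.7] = -9.54*y^2 + 0.7*y + 2.55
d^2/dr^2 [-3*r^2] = -6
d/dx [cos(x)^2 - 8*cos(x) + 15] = 2*(4 - cos(x))*sin(x)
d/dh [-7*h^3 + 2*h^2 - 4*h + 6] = -21*h^2 + 4*h - 4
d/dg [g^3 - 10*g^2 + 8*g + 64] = 3*g^2 - 20*g + 8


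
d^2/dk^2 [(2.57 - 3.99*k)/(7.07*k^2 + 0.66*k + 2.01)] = (-(3.99*k - 2.57)*(14.14*k + 0.66)*(28.28*k + 1.32) + (169.2558*k - 31.073)*(7.07*k^2 + 0.66*k + 2.01))/(7.07*k^2 + 0.66*k + 2.01)^3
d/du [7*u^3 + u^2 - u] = 21*u^2 + 2*u - 1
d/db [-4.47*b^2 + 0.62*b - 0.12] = 0.62 - 8.94*b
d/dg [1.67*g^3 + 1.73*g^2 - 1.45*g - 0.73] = 5.01*g^2 + 3.46*g - 1.45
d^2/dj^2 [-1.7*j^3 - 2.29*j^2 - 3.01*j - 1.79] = -10.2*j - 4.58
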